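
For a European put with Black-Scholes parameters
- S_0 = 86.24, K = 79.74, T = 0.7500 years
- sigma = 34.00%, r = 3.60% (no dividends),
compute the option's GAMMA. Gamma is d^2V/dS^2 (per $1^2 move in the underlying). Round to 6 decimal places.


Answer: Gamma = 0.013829

Derivation:
d1 = 0.5050550296; d2 = 0.2106063923
phi(d1) = 0.3511721132; exp(-qT) = 1.0000000000; exp(-rT) = 0.9733612415
Gamma = exp(-qT) * phi(d1) / (S * sigma * sqrt(T)) = 1.0000000000 * 0.3511721132 / (86.2400 * 0.3400 * 0.8660254038) = 0.013829


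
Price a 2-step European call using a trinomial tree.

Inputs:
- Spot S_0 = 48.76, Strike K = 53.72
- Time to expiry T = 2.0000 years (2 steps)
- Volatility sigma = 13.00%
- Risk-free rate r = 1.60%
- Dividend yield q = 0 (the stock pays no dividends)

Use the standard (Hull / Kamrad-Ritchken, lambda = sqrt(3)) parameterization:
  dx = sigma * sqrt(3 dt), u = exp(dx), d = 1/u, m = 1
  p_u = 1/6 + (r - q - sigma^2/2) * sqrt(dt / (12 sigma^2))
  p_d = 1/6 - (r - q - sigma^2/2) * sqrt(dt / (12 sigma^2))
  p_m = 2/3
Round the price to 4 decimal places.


Answer: Price = V(0,0) = 2.4841

Derivation:
dt = T/N = 1.000000; dx = sigma*sqrt(3*dt) = 0.225167
u = exp(dx) = 1.252531; d = 1/u = 0.798383
p_u = 0.183432, p_m = 0.666667, p_d = 0.149901
Discount per step: exp(-r*dt) = 0.984127
Stock lattice S(k, j) with j the centered position index:
  k=0: S(0,+0) = 48.7600
  k=1: S(1,-1) = 38.9292; S(1,+0) = 48.7600; S(1,+1) = 61.0734
  k=2: S(2,-2) = 31.0804; S(2,-1) = 38.9292; S(2,+0) = 48.7600; S(2,+1) = 61.0734; S(2,+2) = 76.4964
Terminal payoffs V(N, j) = max(S_T - K, 0):
  V(2,-2) = 0.000000; V(2,-1) = 0.000000; V(2,+0) = 0.000000; V(2,+1) = 7.353430; V(2,+2) = 22.776387
Backward induction: V(k, j) = exp(-r*dt) * [p_u * V(k+1, j+1) + p_m * V(k+1, j) + p_d * V(k+1, j-1)]
  V(1,-1) = exp(-r*dt) * [p_u*0.000000 + p_m*0.000000 + p_d*0.000000] = 0.000000
  V(1,+0) = exp(-r*dt) * [p_u*7.353430 + p_m*0.000000 + p_d*0.000000] = 1.327445
  V(1,+1) = exp(-r*dt) * [p_u*22.776387 + p_m*7.353430 + p_d*0.000000] = 8.936078
  V(0,+0) = exp(-r*dt) * [p_u*8.936078 + p_m*1.327445 + p_d*0.000000] = 2.484061


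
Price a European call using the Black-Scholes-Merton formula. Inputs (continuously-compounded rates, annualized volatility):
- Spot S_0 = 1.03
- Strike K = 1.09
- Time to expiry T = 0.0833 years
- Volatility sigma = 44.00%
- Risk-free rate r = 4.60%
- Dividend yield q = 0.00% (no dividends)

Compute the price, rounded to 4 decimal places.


d1 = (ln(S/K) + (r - q + 0.5*sigma^2) * T) / (sigma * sqrt(T)) = -0.35217790
d2 = d1 - sigma * sqrt(T) = -0.47916956
exp(-rT) = 0.99617553; exp(-qT) = 1.00000000
C = S_0 * exp(-qT) * N(d1) - K * exp(-rT) * N(d2)
N(d1) = 0.36235242; N(d2) = 0.31590901
C = 1.0300 * 1.00000000 * 0.36235242 - 1.0900 * 0.99617553 * 0.31590901 = 0.0302

Answer: Price = 0.0302


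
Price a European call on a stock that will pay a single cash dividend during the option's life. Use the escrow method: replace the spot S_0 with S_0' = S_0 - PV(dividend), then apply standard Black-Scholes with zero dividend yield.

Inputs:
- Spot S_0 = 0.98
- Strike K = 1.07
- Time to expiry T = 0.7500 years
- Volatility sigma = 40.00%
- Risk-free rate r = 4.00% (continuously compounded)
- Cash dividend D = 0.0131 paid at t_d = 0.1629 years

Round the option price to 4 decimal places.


Answer: Price = 0.1051

Derivation:
PV(D) = D * exp(-r * t_d) = 0.0131 * 0.99350518 = 0.01301492
S_0' = S_0 - PV(D) = 0.9800 - 0.01301492 = 0.96698508
d1 = (ln(S_0'/K) + (r + sigma^2/2)*T) / (sigma*sqrt(T)) = -0.03242070
d2 = d1 - sigma*sqrt(T) = -0.37883086
exp(-rT) = 0.97044553
N(d1) = 0.48706828; N(d2) = 0.35240674
C = S_0' * N(d1) - K * exp(-rT) * N(d2) = 0.96698508 * 0.48706828 - 1.0700 * 0.97044553 * 0.35240674 = 0.1051


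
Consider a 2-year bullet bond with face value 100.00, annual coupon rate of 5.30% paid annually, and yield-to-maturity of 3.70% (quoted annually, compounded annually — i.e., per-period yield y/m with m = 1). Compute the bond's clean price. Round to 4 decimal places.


Answer: Price = 103.0308

Derivation:
Coupon per period c = face * coupon_rate / m = 5.300000
Periods per year m = 1; per-period yield y/m = 0.037000
Number of cashflows N = 2
Cashflows (t years, CF_t, discount factor 1/(1+y/m)^(m*t), PV):
  t = 1.0000: CF_t = 5.300000, DF = 0.964320, PV = 5.110897
  t = 2.0000: CF_t = 105.300000, DF = 0.929913, PV = 97.919877
Price P = sum_t PV_t = 103.030774


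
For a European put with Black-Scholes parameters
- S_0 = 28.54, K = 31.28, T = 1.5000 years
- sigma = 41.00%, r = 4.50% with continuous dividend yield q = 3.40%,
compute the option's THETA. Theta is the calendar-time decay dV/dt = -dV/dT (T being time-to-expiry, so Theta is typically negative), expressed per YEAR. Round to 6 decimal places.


Answer: Theta = -1.362839

Derivation:
d1 = 0.1013704330; d2 = -0.4007749642
phi(d1) = 0.3968977788; exp(-qT) = 0.9502786705; exp(-rT) = 0.9347277206
Theta = -S*exp(-qT)*phi(d1)*sigma/(2*sqrt(T)) + r*K*exp(-rT)*N(-d2) - q*S*exp(-qT)*N(-d1)
N(-d1) = 0.4596282033; N(-d2) = 0.6557070935; sqrt(T) = 1.2247448714
Term 1 = -28.5400 * 0.9502786705 * 0.3968977788 * 0.4100 / (2 * 1.2247448714) = -1.8017388791
Term 2 = 0.0450 * 31.2800 * 0.9347277206 * 0.6557070935 = 0.8627287334
Term 3 = -0.0340 * 28.5400 * 0.9502786705 * 0.4596282033 = -0.4238288706
Theta = -1.8017388791 + (0.8627287334) + (-0.4238288706) = -1.362839


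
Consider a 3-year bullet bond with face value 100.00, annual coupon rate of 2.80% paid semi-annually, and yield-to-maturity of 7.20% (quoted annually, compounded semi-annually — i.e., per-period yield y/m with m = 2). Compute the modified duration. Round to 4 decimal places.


Answer: Modified duration = 2.7900

Derivation:
Coupon per period c = face * coupon_rate / m = 1.400000
Periods per year m = 2; per-period yield y/m = 0.036000
Number of cashflows N = 6
Cashflows (t years, CF_t, discount factor 1/(1+y/m)^(m*t), PV):
  t = 0.5000: CF_t = 1.400000, DF = 0.965251, PV = 1.351351
  t = 1.0000: CF_t = 1.400000, DF = 0.931709, PV = 1.304393
  t = 1.5000: CF_t = 1.400000, DF = 0.899333, PV = 1.259067
  t = 2.0000: CF_t = 1.400000, DF = 0.868082, PV = 1.215315
  t = 2.5000: CF_t = 1.400000, DF = 0.837917, PV = 1.173084
  t = 3.0000: CF_t = 101.400000, DF = 0.808801, PV = 82.012381
Price P = sum_t PV_t = 88.315593
First compute Macaulay numerator sum_t t * PV_t:
  t * PV_t at t = 0.5000: 0.675676
  t * PV_t at t = 1.0000: 1.304393
  t * PV_t at t = 1.5000: 1.888600
  t * PV_t at t = 2.0000: 2.430631
  t * PV_t at t = 2.5000: 2.932711
  t * PV_t at t = 3.0000: 246.037144
Macaulay duration D = 255.269155 / 88.315593 = 2.890420
Modified duration = D / (1 + y/m) = 2.890420 / (1 + 0.036000) = 2.789981


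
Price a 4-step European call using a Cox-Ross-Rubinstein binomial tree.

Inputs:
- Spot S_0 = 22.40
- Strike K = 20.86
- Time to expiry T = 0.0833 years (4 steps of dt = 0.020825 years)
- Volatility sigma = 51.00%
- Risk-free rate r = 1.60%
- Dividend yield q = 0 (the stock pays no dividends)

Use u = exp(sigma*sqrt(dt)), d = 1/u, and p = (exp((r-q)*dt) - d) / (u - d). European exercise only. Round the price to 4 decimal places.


dt = T/N = 0.020825
u = exp(sigma*sqrt(dt)) = 1.076373; d = 1/u = 0.929046
p = (exp((r-q)*dt) - d) / (u - d) = 0.483871
Discount per step: exp(-r*dt) = 0.999667
Stock lattice S(k, i) with i counting down-moves:
  k=0: S(0,0) = 22.4000
  k=1: S(1,0) = 24.1108; S(1,1) = 20.8106
  k=2: S(2,0) = 25.9522; S(2,1) = 22.4000; S(2,2) = 19.3340
  k=3: S(3,0) = 27.9342; S(3,1) = 24.1108; S(3,2) = 20.8106; S(3,3) = 17.9622
  k=4: S(4,0) = 30.0677; S(4,1) = 25.9522; S(4,2) = 22.4000; S(4,3) = 19.3340; S(4,4) = 16.6877
Terminal payoffs V(N, i) = max(S_T - K, 0):
  V(4,0) = 9.207676; V(4,1) = 5.092186; V(4,2) = 1.540000; V(4,3) = 0.000000; V(4,4) = 0.000000
Backward induction: V(k, i) = exp(-r*dt) * [p * V(k+1, i) + (1-p) * V(k+1, i+1)].
  V(3,0) = exp(-r*dt) * [p*9.207676 + (1-p)*5.092186] = 7.081192
  V(3,1) = exp(-r*dt) * [p*5.092186 + (1-p)*1.540000] = 3.257714
  V(3,2) = exp(-r*dt) * [p*1.540000 + (1-p)*0.000000] = 0.744913
  V(3,3) = exp(-r*dt) * [p*0.000000 + (1-p)*0.000000] = 0.000000
  V(2,0) = exp(-r*dt) * [p*7.081192 + (1-p)*3.257714] = 5.106082
  V(2,1) = exp(-r*dt) * [p*3.257714 + (1-p)*0.744913] = 1.960131
  V(2,2) = exp(-r*dt) * [p*0.744913 + (1-p)*0.000000] = 0.360322
  V(1,0) = exp(-r*dt) * [p*5.106082 + (1-p)*1.960131] = 3.481205
  V(1,1) = exp(-r*dt) * [p*1.960131 + (1-p)*0.360322] = 1.134045
  V(0,0) = exp(-r*dt) * [p*3.481205 + (1-p)*1.134045] = 2.269011

Answer: Price = V(0,0) = 2.2690


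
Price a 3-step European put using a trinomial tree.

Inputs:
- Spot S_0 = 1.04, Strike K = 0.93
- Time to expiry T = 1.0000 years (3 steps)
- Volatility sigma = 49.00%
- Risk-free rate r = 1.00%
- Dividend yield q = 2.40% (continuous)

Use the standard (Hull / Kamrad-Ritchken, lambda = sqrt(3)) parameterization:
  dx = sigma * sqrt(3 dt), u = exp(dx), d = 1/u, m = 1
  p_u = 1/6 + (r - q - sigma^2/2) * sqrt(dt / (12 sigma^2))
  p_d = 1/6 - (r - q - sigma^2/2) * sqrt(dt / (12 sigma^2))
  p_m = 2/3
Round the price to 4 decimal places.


dt = T/N = 0.333333; dx = sigma*sqrt(3*dt) = 0.490000
u = exp(dx) = 1.632316; d = 1/u = 0.612626
p_u = 0.121071, p_m = 0.666667, p_d = 0.212262
Discount per step: exp(-r*dt) = 0.996672
Stock lattice S(k, j) with j the centered position index:
  k=0: S(0,+0) = 1.0400
  k=1: S(1,-1) = 0.6371; S(1,+0) = 1.0400; S(1,+1) = 1.6976
  k=2: S(2,-2) = 0.3903; S(2,-1) = 0.6371; S(2,+0) = 1.0400; S(2,+1) = 1.6976; S(2,+2) = 2.7710
  k=3: S(3,-3) = 0.2391; S(3,-2) = 0.3903; S(3,-1) = 0.6371; S(3,+0) = 1.0400; S(3,+1) = 1.6976; S(3,+2) = 2.7710; S(3,+3) = 4.5232
Terminal payoffs V(N, j) = max(K - S_T, 0):
  V(3,-3) = 0.690877; V(3,-2) = 0.539676; V(3,-1) = 0.292869; V(3,+0) = 0.000000; V(3,+1) = 0.000000; V(3,+2) = 0.000000; V(3,+3) = 0.000000
Backward induction: V(k, j) = exp(-r*dt) * [p_u * V(k+1, j+1) + p_m * V(k+1, j) + p_d * V(k+1, j-1)]
  V(2,-2) = exp(-r*dt) * [p_u*0.292869 + p_m*0.539676 + p_d*0.690877] = 0.540086
  V(2,-1) = exp(-r*dt) * [p_u*0.000000 + p_m*0.292869 + p_d*0.539676] = 0.308768
  V(2,+0) = exp(-r*dt) * [p_u*0.000000 + p_m*0.000000 + p_d*0.292869] = 0.061958
  V(2,+1) = exp(-r*dt) * [p_u*0.000000 + p_m*0.000000 + p_d*0.000000] = 0.000000
  V(2,+2) = exp(-r*dt) * [p_u*0.000000 + p_m*0.000000 + p_d*0.000000] = 0.000000
  V(1,-1) = exp(-r*dt) * [p_u*0.061958 + p_m*0.308768 + p_d*0.540086] = 0.326895
  V(1,+0) = exp(-r*dt) * [p_u*0.000000 + p_m*0.061958 + p_d*0.308768] = 0.106489
  V(1,+1) = exp(-r*dt) * [p_u*0.000000 + p_m*0.000000 + p_d*0.061958] = 0.013108
  V(0,+0) = exp(-r*dt) * [p_u*0.013108 + p_m*0.106489 + p_d*0.326895] = 0.141495

Answer: Price = V(0,0) = 0.1415


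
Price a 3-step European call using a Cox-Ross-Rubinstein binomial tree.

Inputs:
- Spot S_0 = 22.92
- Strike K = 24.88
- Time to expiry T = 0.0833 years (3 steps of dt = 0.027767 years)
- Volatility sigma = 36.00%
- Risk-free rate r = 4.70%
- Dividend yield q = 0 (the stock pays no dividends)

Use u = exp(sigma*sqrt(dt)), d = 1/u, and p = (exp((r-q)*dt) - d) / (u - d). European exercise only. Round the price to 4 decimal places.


Answer: Price = V(0,0) = 0.3109

Derivation:
dt = T/N = 0.027767
u = exp(sigma*sqrt(dt)) = 1.061824; d = 1/u = 0.941776
p = (exp((r-q)*dt) - d) / (u - d) = 0.495886
Discount per step: exp(-r*dt) = 0.998696
Stock lattice S(k, i) with i counting down-moves:
  k=0: S(0,0) = 22.9200
  k=1: S(1,0) = 24.3370; S(1,1) = 21.5855
  k=2: S(2,0) = 25.8416; S(2,1) = 22.9200; S(2,2) = 20.3287
  k=3: S(3,0) = 27.4392; S(3,1) = 24.3370; S(3,2) = 21.5855; S(3,3) = 19.1451
Terminal payoffs V(N, i) = max(S_T - K, 0):
  V(3,0) = 2.559234; V(3,1) = 0.000000; V(3,2) = 0.000000; V(3,3) = 0.000000
Backward induction: V(k, i) = exp(-r*dt) * [p * V(k+1, i) + (1-p) * V(k+1, i+1)].
  V(2,0) = exp(-r*dt) * [p*2.559234 + (1-p)*0.000000] = 1.267432
  V(2,1) = exp(-r*dt) * [p*0.000000 + (1-p)*0.000000] = 0.000000
  V(2,2) = exp(-r*dt) * [p*0.000000 + (1-p)*0.000000] = 0.000000
  V(1,0) = exp(-r*dt) * [p*1.267432 + (1-p)*0.000000] = 0.627681
  V(1,1) = exp(-r*dt) * [p*0.000000 + (1-p)*0.000000] = 0.000000
  V(0,0) = exp(-r*dt) * [p*0.627681 + (1-p)*0.000000] = 0.310852


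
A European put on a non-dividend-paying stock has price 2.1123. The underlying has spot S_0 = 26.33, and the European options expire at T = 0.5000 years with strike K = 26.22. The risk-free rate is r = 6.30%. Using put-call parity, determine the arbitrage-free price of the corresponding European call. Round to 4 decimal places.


Put-call parity: C - P = S_0 * exp(-qT) - K * exp(-rT).
S_0 * exp(-qT) = 26.3300 * 1.00000000 = 26.33000000
K * exp(-rT) = 26.2200 * 0.96899096 = 25.40694288
C = P + S*exp(-qT) - K*exp(-rT)
C = 2.1123 + 26.33000000 - 25.40694288 = 3.0354

Answer: Call price = 3.0354


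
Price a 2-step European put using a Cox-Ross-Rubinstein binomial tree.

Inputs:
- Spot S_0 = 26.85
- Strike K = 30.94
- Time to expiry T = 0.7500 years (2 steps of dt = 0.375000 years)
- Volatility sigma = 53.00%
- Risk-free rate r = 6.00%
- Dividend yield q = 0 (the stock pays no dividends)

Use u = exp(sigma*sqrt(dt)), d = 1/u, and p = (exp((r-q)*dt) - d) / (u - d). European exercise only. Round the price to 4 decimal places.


dt = T/N = 0.375000
u = exp(sigma*sqrt(dt)) = 1.383418; d = 1/u = 0.722847
p = (exp((r-q)*dt) - d) / (u - d) = 0.454013
Discount per step: exp(-r*dt) = 0.977751
Stock lattice S(k, i) with i counting down-moves:
  k=0: S(0,0) = 26.8500
  k=1: S(1,0) = 37.1448; S(1,1) = 19.4084
  k=2: S(2,0) = 51.3868; S(2,1) = 26.8500; S(2,2) = 14.0293
Terminal payoffs V(N, i) = max(K - S_T, 0):
  V(2,0) = 0.000000; V(2,1) = 4.090000; V(2,2) = 16.910657
Backward induction: V(k, i) = exp(-r*dt) * [p * V(k+1, i) + (1-p) * V(k+1, i+1)].
  V(1,0) = exp(-r*dt) * [p*0.000000 + (1-p)*4.090000] = 2.183403
  V(1,1) = exp(-r*dt) * [p*4.090000 + (1-p)*16.910657] = 10.843175
  V(0,0) = exp(-r*dt) * [p*2.183403 + (1-p)*10.843175] = 6.757753

Answer: Price = V(0,0) = 6.7578


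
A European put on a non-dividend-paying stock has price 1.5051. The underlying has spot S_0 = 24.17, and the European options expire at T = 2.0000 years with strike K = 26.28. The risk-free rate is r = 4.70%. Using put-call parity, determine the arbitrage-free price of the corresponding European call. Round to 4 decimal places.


Put-call parity: C - P = S_0 * exp(-qT) - K * exp(-rT).
S_0 * exp(-qT) = 24.1700 * 1.00000000 = 24.17000000
K * exp(-rT) = 26.2800 * 0.91028276 = 23.92223099
C = P + S*exp(-qT) - K*exp(-rT)
C = 1.5051 + 24.17000000 - 23.92223099 = 1.7529

Answer: Call price = 1.7529


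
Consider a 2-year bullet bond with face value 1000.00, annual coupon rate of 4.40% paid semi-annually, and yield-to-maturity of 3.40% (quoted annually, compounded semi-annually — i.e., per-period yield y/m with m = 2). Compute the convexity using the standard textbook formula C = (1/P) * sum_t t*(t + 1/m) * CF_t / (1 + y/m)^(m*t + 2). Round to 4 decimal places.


Answer: Convexity = 4.6316

Derivation:
Coupon per period c = face * coupon_rate / m = 22.000000
Periods per year m = 2; per-period yield y/m = 0.017000
Number of cashflows N = 4
Cashflows (t years, CF_t, discount factor 1/(1+y/m)^(m*t), PV):
  t = 0.5000: CF_t = 22.000000, DF = 0.983284, PV = 21.632252
  t = 1.0000: CF_t = 22.000000, DF = 0.966848, PV = 21.270651
  t = 1.5000: CF_t = 22.000000, DF = 0.950686, PV = 20.915094
  t = 2.0000: CF_t = 1022.000000, DF = 0.934795, PV = 955.360067
Price P = sum_t PV_t = 1019.178063
Convexity numerator sum_t t*(t + 1/m) * CF_t / (1+y/m)^(m*t + 2):
  t = 0.5000: term = 10.457547
  t = 1.0000: term = 30.848221
  t = 1.5000: term = 60.665135
  t = 2.0000: term = 4618.438689
Convexity = (1/P) * sum = 4720.409592 / 1019.178063 = 4.631585


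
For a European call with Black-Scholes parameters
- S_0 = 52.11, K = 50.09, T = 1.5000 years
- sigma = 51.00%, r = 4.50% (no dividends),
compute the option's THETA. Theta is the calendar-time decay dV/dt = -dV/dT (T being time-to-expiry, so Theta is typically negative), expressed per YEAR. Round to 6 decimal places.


d1 = 0.4836709319; d2 = -0.1409489525
phi(d1) = 0.3549042237; exp(-qT) = 1.0000000000; exp(-rT) = 0.9347277206
Theta = -S*exp(-qT)*phi(d1)*sigma/(2*sqrt(T)) - r*K*exp(-rT)*N(d2) + q*S*exp(-qT)*N(d1)
N(d1) = 0.6856902871; N(d2) = 0.4439551348; sqrt(T) = 1.2247448714
Term 1 = -52.1100 * 1.0000000000 * 0.3549042237 * 0.5100 / (2 * 1.2247448714) = -3.8505856851
Term 2 = -0.0450 * 50.0900 * 0.9347277206 * 0.4439551348 = -0.9353792927
Term 3 = 0 (no dividend yield, q = 0)
Theta = -3.8505856851 + (-0.9353792927) + (0.0000000000) = -4.785965

Answer: Theta = -4.785965


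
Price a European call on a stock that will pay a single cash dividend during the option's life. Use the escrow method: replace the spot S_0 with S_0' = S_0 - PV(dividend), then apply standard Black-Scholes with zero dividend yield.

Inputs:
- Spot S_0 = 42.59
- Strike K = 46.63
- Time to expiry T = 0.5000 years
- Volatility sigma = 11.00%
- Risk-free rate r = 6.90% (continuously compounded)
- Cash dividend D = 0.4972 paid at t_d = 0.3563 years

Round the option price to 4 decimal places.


PV(D) = D * exp(-r * t_d) = 0.4972 * 0.97571504 = 0.48512552
S_0' = S_0 - PV(D) = 42.5900 - 0.48512552 = 42.10487448
d1 = (ln(S_0'/K) + (r + sigma^2/2)*T) / (sigma*sqrt(T)) = -0.82995814
d2 = d1 - sigma*sqrt(T) = -0.90773989
exp(-rT) = 0.96608834
N(d1) = 0.20328122; N(d2) = 0.18200783
C = S_0' * N(d1) - K * exp(-rT) * N(d2) = 42.10487448 * 0.20328122 - 46.6300 * 0.96608834 * 0.18200783 = 0.3599

Answer: Price = 0.3599


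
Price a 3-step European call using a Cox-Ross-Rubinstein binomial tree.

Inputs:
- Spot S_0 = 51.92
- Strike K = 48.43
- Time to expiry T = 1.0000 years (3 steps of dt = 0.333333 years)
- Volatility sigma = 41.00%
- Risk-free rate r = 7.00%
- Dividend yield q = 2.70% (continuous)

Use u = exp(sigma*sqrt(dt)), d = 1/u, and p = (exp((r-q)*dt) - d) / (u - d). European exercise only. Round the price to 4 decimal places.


Answer: Price = V(0,0) = 11.2841

Derivation:
dt = T/N = 0.333333
u = exp(sigma*sqrt(dt)) = 1.267078; d = 1/u = 0.789217
p = (exp((r-q)*dt) - d) / (u - d) = 0.471307
Discount per step: exp(-r*dt) = 0.976937
Stock lattice S(k, i) with i counting down-moves:
  k=0: S(0,0) = 51.9200
  k=1: S(1,0) = 65.7867; S(1,1) = 40.9762
  k=2: S(2,0) = 83.3569; S(2,1) = 51.9200; S(2,2) = 32.3391
  k=3: S(3,0) = 105.6197; S(3,1) = 65.7867; S(3,2) = 40.9762; S(3,3) = 25.5226
Terminal payoffs V(N, i) = max(S_T - K, 0):
  V(3,0) = 57.189700; V(3,1) = 17.356700; V(3,2) = 0.000000; V(3,3) = 0.000000
Backward induction: V(k, i) = exp(-r*dt) * [p * V(k+1, i) + (1-p) * V(k+1, i+1)].
  V(2,0) = exp(-r*dt) * [p*57.189700 + (1-p)*17.356700] = 35.296997
  V(2,1) = exp(-r*dt) * [p*17.356700 + (1-p)*0.000000] = 7.991672
  V(2,2) = exp(-r*dt) * [p*0.000000 + (1-p)*0.000000] = 0.000000
  V(1,0) = exp(-r*dt) * [p*35.296997 + (1-p)*7.991672] = 20.379749
  V(1,1) = exp(-r*dt) * [p*7.991672 + (1-p)*0.000000] = 3.679664
  V(0,0) = exp(-r*dt) * [p*20.379749 + (1-p)*3.679664] = 11.284141


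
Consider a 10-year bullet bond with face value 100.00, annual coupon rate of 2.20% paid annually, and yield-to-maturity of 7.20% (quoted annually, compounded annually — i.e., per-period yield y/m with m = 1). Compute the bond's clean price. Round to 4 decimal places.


Answer: Price = 65.2045

Derivation:
Coupon per period c = face * coupon_rate / m = 2.200000
Periods per year m = 1; per-period yield y/m = 0.072000
Number of cashflows N = 10
Cashflows (t years, CF_t, discount factor 1/(1+y/m)^(m*t), PV):
  t = 1.0000: CF_t = 2.200000, DF = 0.932836, PV = 2.052239
  t = 2.0000: CF_t = 2.200000, DF = 0.870183, PV = 1.914402
  t = 3.0000: CF_t = 2.200000, DF = 0.811738, PV = 1.785823
  t = 4.0000: CF_t = 2.200000, DF = 0.757218, PV = 1.665879
  t = 5.0000: CF_t = 2.200000, DF = 0.706360, PV = 1.553992
  t = 6.0000: CF_t = 2.200000, DF = 0.658918, PV = 1.449619
  t = 7.0000: CF_t = 2.200000, DF = 0.614662, PV = 1.352257
  t = 8.0000: CF_t = 2.200000, DF = 0.573379, PV = 1.261434
  t = 9.0000: CF_t = 2.200000, DF = 0.534868, PV = 1.176710
  t = 10.0000: CF_t = 102.200000, DF = 0.498944, PV = 50.992117
Price P = sum_t PV_t = 65.204472


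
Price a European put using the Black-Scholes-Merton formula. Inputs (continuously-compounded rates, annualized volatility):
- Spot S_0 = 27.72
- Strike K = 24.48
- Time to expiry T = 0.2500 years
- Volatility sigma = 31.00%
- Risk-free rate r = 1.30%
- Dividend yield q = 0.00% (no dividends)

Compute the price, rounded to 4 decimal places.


Answer: Price = 0.4645

Derivation:
d1 = (ln(S/K) + (r - q + 0.5*sigma^2) * T) / (sigma * sqrt(T)) = 0.90038849
d2 = d1 - sigma * sqrt(T) = 0.74538849
exp(-rT) = 0.99675528; exp(-qT) = 1.00000000
P = K * exp(-rT) * N(-d2) - S_0 * exp(-qT) * N(-d1)
N(-d1) = 0.18395677; N(-d2) = 0.22801845
P = 24.4800 * 0.99675528 * 0.22801845 - 27.7200 * 1.00000000 * 0.18395677 = 0.4645


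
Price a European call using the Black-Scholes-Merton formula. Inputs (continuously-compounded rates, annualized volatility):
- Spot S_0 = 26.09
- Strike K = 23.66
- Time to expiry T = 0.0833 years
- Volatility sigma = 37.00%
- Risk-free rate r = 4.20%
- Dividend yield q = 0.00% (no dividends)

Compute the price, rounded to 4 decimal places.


Answer: Price = 2.7557

Derivation:
d1 = (ln(S/K) + (r - q + 0.5*sigma^2) * T) / (sigma * sqrt(T)) = 1.00166956
d2 = d1 - sigma * sqrt(T) = 0.89488113
exp(-rT) = 0.99650751; exp(-qT) = 1.00000000
C = S_0 * exp(-qT) * N(d1) - K * exp(-rT) * N(d2)
N(d1) = 0.84174839; N(d2) = 0.81457468
C = 26.0900 * 1.00000000 * 0.84174839 - 23.6600 * 0.99650751 * 0.81457468 = 2.7557


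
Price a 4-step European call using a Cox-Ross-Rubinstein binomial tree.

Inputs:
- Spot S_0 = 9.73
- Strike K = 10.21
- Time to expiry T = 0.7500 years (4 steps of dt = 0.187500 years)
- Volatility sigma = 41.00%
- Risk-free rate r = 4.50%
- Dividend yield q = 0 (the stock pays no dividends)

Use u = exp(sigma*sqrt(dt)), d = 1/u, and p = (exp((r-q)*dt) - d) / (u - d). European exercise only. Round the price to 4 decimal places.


dt = T/N = 0.187500
u = exp(sigma*sqrt(dt)) = 1.194270; d = 1/u = 0.837332
p = (exp((r-q)*dt) - d) / (u - d) = 0.479471
Discount per step: exp(-r*dt) = 0.991598
Stock lattice S(k, i) with i counting down-moves:
  k=0: S(0,0) = 9.7300
  k=1: S(1,0) = 11.6202; S(1,1) = 8.1472
  k=2: S(2,0) = 13.8777; S(2,1) = 9.7300; S(2,2) = 6.8219
  k=3: S(3,0) = 16.5737; S(3,1) = 11.6202; S(3,2) = 8.1472; S(3,3) = 5.7122
  k=4: S(4,0) = 19.7935; S(4,1) = 13.8777; S(4,2) = 9.7300; S(4,3) = 6.8219; S(4,4) = 4.7830
Terminal payoffs V(N, i) = max(S_T - K, 0):
  V(4,0) = 9.583522; V(4,1) = 3.667715; V(4,2) = 0.000000; V(4,3) = 0.000000; V(4,4) = 0.000000
Backward induction: V(k, i) = exp(-r*dt) * [p * V(k+1, i) + (1-p) * V(k+1, i+1)].
  V(3,0) = exp(-r*dt) * [p*9.583522 + (1-p)*3.667715] = 6.449525
  V(3,1) = exp(-r*dt) * [p*3.667715 + (1-p)*0.000000] = 1.743787
  V(3,2) = exp(-r*dt) * [p*0.000000 + (1-p)*0.000000] = 0.000000
  V(3,3) = exp(-r*dt) * [p*0.000000 + (1-p)*0.000000] = 0.000000
  V(2,0) = exp(-r*dt) * [p*6.449525 + (1-p)*1.743787] = 3.966443
  V(2,1) = exp(-r*dt) * [p*1.743787 + (1-p)*0.000000] = 0.829070
  V(2,2) = exp(-r*dt) * [p*0.000000 + (1-p)*0.000000] = 0.000000
  V(1,0) = exp(-r*dt) * [p*3.966443 + (1-p)*0.829070] = 2.313745
  V(1,1) = exp(-r*dt) * [p*0.829070 + (1-p)*0.000000] = 0.394175
  V(0,0) = exp(-r*dt) * [p*2.313745 + (1-p)*0.394175] = 1.303508

Answer: Price = V(0,0) = 1.3035


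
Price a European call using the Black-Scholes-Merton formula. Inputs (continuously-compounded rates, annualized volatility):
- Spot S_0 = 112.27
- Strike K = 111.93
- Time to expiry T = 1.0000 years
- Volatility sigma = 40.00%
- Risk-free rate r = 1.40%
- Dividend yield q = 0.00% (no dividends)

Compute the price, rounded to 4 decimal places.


Answer: Price = 18.6105

Derivation:
d1 = (ln(S/K) + (r - q + 0.5*sigma^2) * T) / (sigma * sqrt(T)) = 0.24258252
d2 = d1 - sigma * sqrt(T) = -0.15741748
exp(-rT) = 0.98609754; exp(-qT) = 1.00000000
C = S_0 * exp(-qT) * N(d1) - K * exp(-rT) * N(d2)
N(d1) = 0.59583559; N(d2) = 0.43745792
C = 112.2700 * 1.00000000 * 0.59583559 - 111.9300 * 0.98609754 * 0.43745792 = 18.6105


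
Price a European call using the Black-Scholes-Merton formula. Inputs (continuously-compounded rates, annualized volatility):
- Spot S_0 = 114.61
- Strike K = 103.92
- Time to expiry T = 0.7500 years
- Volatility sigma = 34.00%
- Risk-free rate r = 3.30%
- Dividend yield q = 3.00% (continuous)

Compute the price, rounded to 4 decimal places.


Answer: Price = 18.5412

Derivation:
d1 = (ln(S/K) + (r - q + 0.5*sigma^2) * T) / (sigma * sqrt(T)) = 0.48739804
d2 = d1 - sigma * sqrt(T) = 0.19294940
exp(-rT) = 0.97555377; exp(-qT) = 0.97775124
C = S_0 * exp(-qT) * N(d1) - K * exp(-rT) * N(d2)
N(d1) = 0.68701186; N(d2) = 0.57650070
C = 114.6100 * 0.97775124 * 0.68701186 - 103.9200 * 0.97555377 * 0.57650070 = 18.5412


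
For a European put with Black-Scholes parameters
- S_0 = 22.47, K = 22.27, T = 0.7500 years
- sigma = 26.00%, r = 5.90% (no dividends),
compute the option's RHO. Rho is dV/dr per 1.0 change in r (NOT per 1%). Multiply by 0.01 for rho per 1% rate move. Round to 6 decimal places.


Answer: Rho = -7.203546

Derivation:
d1 = 0.3488110723; d2 = 0.1236444673
phi(d1) = 0.3753962609; exp(-qT) = 1.0000000000; exp(-rT) = 0.9567147489
N(-d2) = 0.4507983914
Rho = -K*T*exp(-rT)*N(-d2) = -22.2700 * 0.7500 * 0.9567147489 * 0.4507983914 = -7.203546


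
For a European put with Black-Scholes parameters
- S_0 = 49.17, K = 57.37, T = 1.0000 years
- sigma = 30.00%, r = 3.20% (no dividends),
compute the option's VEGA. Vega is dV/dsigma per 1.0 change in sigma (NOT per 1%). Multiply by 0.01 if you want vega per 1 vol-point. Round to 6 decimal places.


Answer: Vega = 18.976521

Derivation:
d1 = -0.2574594573; d2 = -0.5574594573
phi(d1) = 0.3859369676; exp(-qT) = 1.0000000000; exp(-rT) = 0.9685065821
Vega = S * exp(-qT) * phi(d1) * sqrt(T) = 49.1700 * 1.0000000000 * 0.3859369676 * 1.0000000000 = 18.976521


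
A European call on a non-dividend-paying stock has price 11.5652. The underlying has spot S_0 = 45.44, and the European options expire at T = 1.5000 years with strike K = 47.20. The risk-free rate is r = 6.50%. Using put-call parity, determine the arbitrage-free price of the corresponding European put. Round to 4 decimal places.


Answer: Put price = 8.9404

Derivation:
Put-call parity: C - P = S_0 * exp(-qT) - K * exp(-rT).
S_0 * exp(-qT) = 45.4400 * 1.00000000 = 45.44000000
K * exp(-rT) = 47.2000 * 0.90710234 = 42.81523052
P = C - S*exp(-qT) + K*exp(-rT)
P = 11.5652 - 45.44000000 + 42.81523052 = 8.9404


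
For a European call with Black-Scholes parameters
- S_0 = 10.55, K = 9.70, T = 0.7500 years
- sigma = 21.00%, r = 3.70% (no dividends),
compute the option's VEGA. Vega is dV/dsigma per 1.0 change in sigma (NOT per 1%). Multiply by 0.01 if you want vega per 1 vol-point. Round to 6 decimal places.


Answer: Vega = 2.842128

Derivation:
d1 = 0.7053981703; d2 = 0.5235328355
phi(d1) = 0.3110717075; exp(-qT) = 1.0000000000; exp(-rT) = 0.9726314943
Vega = S * exp(-qT) * phi(d1) * sqrt(T) = 10.5500 * 1.0000000000 * 0.3110717075 * 0.8660254038 = 2.842128


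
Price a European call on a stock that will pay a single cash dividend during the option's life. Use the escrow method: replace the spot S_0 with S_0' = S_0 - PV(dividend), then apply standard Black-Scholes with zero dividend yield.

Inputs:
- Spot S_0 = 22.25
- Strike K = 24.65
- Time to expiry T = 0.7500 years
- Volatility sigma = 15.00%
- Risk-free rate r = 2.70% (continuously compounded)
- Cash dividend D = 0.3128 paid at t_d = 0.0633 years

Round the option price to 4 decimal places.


PV(D) = D * exp(-r * t_d) = 0.3128 * 0.99829236 = 0.31226585
S_0' = S_0 - PV(D) = 22.2500 - 0.31226585 = 21.93773415
d1 = (ln(S_0'/K) + (r + sigma^2/2)*T) / (sigma*sqrt(T)) = -0.67650999
d2 = d1 - sigma*sqrt(T) = -0.80641380
exp(-rT) = 0.97995365
N(d1) = 0.24935845; N(d2) = 0.21000215
C = S_0' * N(d1) - K * exp(-rT) * N(d2) = 21.93773415 * 0.24935845 - 24.6500 * 0.97995365 * 0.21000215 = 0.3976

Answer: Price = 0.3976


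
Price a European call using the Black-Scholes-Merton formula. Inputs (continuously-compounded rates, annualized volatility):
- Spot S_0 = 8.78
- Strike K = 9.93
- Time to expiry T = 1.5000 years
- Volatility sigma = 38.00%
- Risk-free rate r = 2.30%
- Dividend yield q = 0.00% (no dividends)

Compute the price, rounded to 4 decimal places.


Answer: Price = 1.3137

Derivation:
d1 = (ln(S/K) + (r - q + 0.5*sigma^2) * T) / (sigma * sqrt(T)) = 0.04236313
d2 = d1 - sigma * sqrt(T) = -0.42303992
exp(-rT) = 0.96608834; exp(-qT) = 1.00000000
C = S_0 * exp(-qT) * N(d1) - K * exp(-rT) * N(d2)
N(d1) = 0.51689539; N(d2) = 0.33613307
C = 8.7800 * 1.00000000 * 0.51689539 - 9.9300 * 0.96608834 * 0.33613307 = 1.3137


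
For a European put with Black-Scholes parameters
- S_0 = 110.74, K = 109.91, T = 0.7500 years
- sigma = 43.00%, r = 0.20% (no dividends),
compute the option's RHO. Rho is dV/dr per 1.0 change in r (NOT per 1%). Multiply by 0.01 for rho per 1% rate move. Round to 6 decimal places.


Answer: Rho = -46.449672

Derivation:
d1 = 0.2104260801; d2 = -0.1619648436
phi(d1) = 0.3902069261; exp(-qT) = 1.0000000000; exp(-rT) = 0.9985011244
N(-d2) = 0.5643332305
Rho = -K*T*exp(-rT)*N(-d2) = -109.9100 * 0.7500 * 0.9985011244 * 0.5643332305 = -46.449672


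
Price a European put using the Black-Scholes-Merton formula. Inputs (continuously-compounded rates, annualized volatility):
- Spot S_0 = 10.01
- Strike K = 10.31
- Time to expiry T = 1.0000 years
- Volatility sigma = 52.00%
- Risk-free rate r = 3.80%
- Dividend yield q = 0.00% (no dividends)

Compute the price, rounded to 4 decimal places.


Answer: Price = 2.0028

Derivation:
d1 = (ln(S/K) + (r - q + 0.5*sigma^2) * T) / (sigma * sqrt(T)) = 0.27628903
d2 = d1 - sigma * sqrt(T) = -0.24371097
exp(-rT) = 0.96271294; exp(-qT) = 1.00000000
P = K * exp(-rT) * N(-d2) - S_0 * exp(-qT) * N(-d1)
N(-d1) = 0.39116304; N(-d2) = 0.59627266
P = 10.3100 * 0.96271294 * 0.59627266 - 10.0100 * 1.00000000 * 0.39116304 = 2.0028


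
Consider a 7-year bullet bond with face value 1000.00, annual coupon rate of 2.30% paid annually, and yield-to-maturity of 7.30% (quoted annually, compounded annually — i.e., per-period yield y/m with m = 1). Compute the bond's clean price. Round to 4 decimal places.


Coupon per period c = face * coupon_rate / m = 23.000000
Periods per year m = 1; per-period yield y/m = 0.073000
Number of cashflows N = 7
Cashflows (t years, CF_t, discount factor 1/(1+y/m)^(m*t), PV):
  t = 1.0000: CF_t = 23.000000, DF = 0.931966, PV = 21.435228
  t = 2.0000: CF_t = 23.000000, DF = 0.868561, PV = 19.976914
  t = 3.0000: CF_t = 23.000000, DF = 0.809470, PV = 18.617813
  t = 4.0000: CF_t = 23.000000, DF = 0.754399, PV = 17.351177
  t = 5.0000: CF_t = 23.000000, DF = 0.703075, PV = 16.170715
  t = 6.0000: CF_t = 23.000000, DF = 0.655242, PV = 15.070564
  t = 7.0000: CF_t = 1023.000000, DF = 0.610663, PV = 624.708737
Price P = sum_t PV_t = 733.331149

Answer: Price = 733.3311


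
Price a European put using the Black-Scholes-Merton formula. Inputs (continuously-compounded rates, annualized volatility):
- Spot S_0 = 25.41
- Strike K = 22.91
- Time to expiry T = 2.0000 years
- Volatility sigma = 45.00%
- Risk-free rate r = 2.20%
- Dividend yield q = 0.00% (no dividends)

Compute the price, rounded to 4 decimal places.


Answer: Price = 4.3183

Derivation:
d1 = (ln(S/K) + (r - q + 0.5*sigma^2) * T) / (sigma * sqrt(T)) = 0.55008084
d2 = d1 - sigma * sqrt(T) = -0.08631527
exp(-rT) = 0.95695396; exp(-qT) = 1.00000000
P = K * exp(-rT) * N(-d2) - S_0 * exp(-qT) * N(-d1)
N(-d1) = 0.29113196; N(-d2) = 0.53439210
P = 22.9100 * 0.95695396 * 0.53439210 - 25.4100 * 1.00000000 * 0.29113196 = 4.3183


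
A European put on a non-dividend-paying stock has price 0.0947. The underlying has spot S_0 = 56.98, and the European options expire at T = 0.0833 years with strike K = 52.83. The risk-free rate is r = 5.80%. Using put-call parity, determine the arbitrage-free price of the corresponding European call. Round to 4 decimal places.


Put-call parity: C - P = S_0 * exp(-qT) - K * exp(-rT).
S_0 * exp(-qT) = 56.9800 * 1.00000000 = 56.98000000
K * exp(-rT) = 52.8300 * 0.99518025 = 52.57537274
C = P + S*exp(-qT) - K*exp(-rT)
C = 0.0947 + 56.98000000 - 52.57537274 = 4.4993

Answer: Call price = 4.4993


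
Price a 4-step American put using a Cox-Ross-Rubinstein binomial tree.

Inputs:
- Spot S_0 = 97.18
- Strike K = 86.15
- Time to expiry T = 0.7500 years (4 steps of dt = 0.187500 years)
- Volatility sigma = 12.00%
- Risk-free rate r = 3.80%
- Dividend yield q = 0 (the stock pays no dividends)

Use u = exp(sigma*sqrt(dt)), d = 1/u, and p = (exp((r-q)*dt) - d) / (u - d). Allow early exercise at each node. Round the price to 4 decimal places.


Answer: Price = V(0,0) = 0.2728

Derivation:
dt = T/N = 0.187500
u = exp(sigma*sqrt(dt)) = 1.053335; d = 1/u = 0.949365
p = (exp((r-q)*dt) - d) / (u - d) = 0.555787
Discount per step: exp(-r*dt) = 0.992900
Stock lattice S(k, i) with i counting down-moves:
  k=0: S(0,0) = 97.1800
  k=1: S(1,0) = 102.3631; S(1,1) = 92.2593
  k=2: S(2,0) = 107.8227; S(2,1) = 97.1800; S(2,2) = 87.5878
  k=3: S(3,0) = 113.5734; S(3,1) = 102.3631; S(3,2) = 92.2593; S(3,3) = 83.1528
  k=4: S(4,0) = 119.6309; S(4,1) = 107.8227; S(4,2) = 97.1800; S(4,3) = 87.5878; S(4,4) = 78.9424
Terminal payoffs V(N, i) = max(K - S_T, 0):
  V(4,0) = 0.000000; V(4,1) = 0.000000; V(4,2) = 0.000000; V(4,3) = 0.000000; V(4,4) = 7.207572
Backward induction: V(k, i) = exp(-r*dt) * [p * V(k+1, i) + (1-p) * V(k+1, i+1)]; then take max(V_cont, immediate exercise) for American.
  V(3,0) = exp(-r*dt) * [p*0.000000 + (1-p)*0.000000] = 0.000000; exercise = 0.000000; V(3,0) = max -> 0.000000
  V(3,1) = exp(-r*dt) * [p*0.000000 + (1-p)*0.000000] = 0.000000; exercise = 0.000000; V(3,1) = max -> 0.000000
  V(3,2) = exp(-r*dt) * [p*0.000000 + (1-p)*0.000000] = 0.000000; exercise = 0.000000; V(3,2) = max -> 0.000000
  V(3,3) = exp(-r*dt) * [p*0.000000 + (1-p)*7.207572] = 3.178968; exercise = 2.997160; V(3,3) = max -> 3.178968
  V(2,0) = exp(-r*dt) * [p*0.000000 + (1-p)*0.000000] = 0.000000; exercise = 0.000000; V(2,0) = max -> 0.000000
  V(2,1) = exp(-r*dt) * [p*0.000000 + (1-p)*0.000000] = 0.000000; exercise = 0.000000; V(2,1) = max -> 0.000000
  V(2,2) = exp(-r*dt) * [p*0.000000 + (1-p)*3.178968] = 1.402114; exercise = 0.000000; V(2,2) = max -> 1.402114
  V(1,0) = exp(-r*dt) * [p*0.000000 + (1-p)*0.000000] = 0.000000; exercise = 0.000000; V(1,0) = max -> 0.000000
  V(1,1) = exp(-r*dt) * [p*0.000000 + (1-p)*1.402114] = 0.618416; exercise = 0.000000; V(1,1) = max -> 0.618416
  V(0,0) = exp(-r*dt) * [p*0.000000 + (1-p)*0.618416] = 0.272758; exercise = 0.000000; V(0,0) = max -> 0.272758


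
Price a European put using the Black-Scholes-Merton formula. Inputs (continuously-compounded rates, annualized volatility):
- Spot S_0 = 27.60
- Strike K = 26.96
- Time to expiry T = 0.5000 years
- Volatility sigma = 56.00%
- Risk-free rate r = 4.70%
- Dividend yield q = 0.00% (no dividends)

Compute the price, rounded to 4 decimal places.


Answer: Price = 3.6286

Derivation:
d1 = (ln(S/K) + (r - q + 0.5*sigma^2) * T) / (sigma * sqrt(T)) = 0.31658556
d2 = d1 - sigma * sqrt(T) = -0.07939424
exp(-rT) = 0.97677397; exp(-qT) = 1.00000000
P = K * exp(-rT) * N(-d2) - S_0 * exp(-qT) * N(-d1)
N(-d1) = 0.37577905; N(-d2) = 0.53164047
P = 26.9600 * 0.97677397 * 0.53164047 - 27.6000 * 1.00000000 * 0.37577905 = 3.6286


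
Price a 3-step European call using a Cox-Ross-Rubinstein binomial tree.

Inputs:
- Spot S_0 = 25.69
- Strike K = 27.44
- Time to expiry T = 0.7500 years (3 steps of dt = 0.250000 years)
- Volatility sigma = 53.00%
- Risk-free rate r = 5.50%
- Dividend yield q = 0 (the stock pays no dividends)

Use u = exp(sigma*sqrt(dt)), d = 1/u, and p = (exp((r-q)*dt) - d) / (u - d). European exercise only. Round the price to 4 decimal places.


Answer: Price = V(0,0) = 4.7381

Derivation:
dt = T/N = 0.250000
u = exp(sigma*sqrt(dt)) = 1.303431; d = 1/u = 0.767206
p = (exp((r-q)*dt) - d) / (u - d) = 0.459954
Discount per step: exp(-r*dt) = 0.986344
Stock lattice S(k, i) with i counting down-moves:
  k=0: S(0,0) = 25.6900
  k=1: S(1,0) = 33.4851; S(1,1) = 19.7095
  k=2: S(2,0) = 43.6456; S(2,1) = 25.6900; S(2,2) = 15.1213
  k=3: S(3,0) = 56.8890; S(3,1) = 33.4851; S(3,2) = 19.7095; S(3,3) = 11.6011
Terminal payoffs V(N, i) = max(S_T - K, 0):
  V(3,0) = 29.448989; V(3,1) = 6.045142; V(3,2) = 0.000000; V(3,3) = 0.000000
Backward induction: V(k, i) = exp(-r*dt) * [p * V(k+1, i) + (1-p) * V(k+1, i+1)].
  V(2,0) = exp(-r*dt) * [p*29.448989 + (1-p)*6.045142] = 16.580289
  V(2,1) = exp(-r*dt) * [p*6.045142 + (1-p)*0.000000] = 2.742519
  V(2,2) = exp(-r*dt) * [p*0.000000 + (1-p)*0.000000] = 0.000000
  V(1,0) = exp(-r*dt) * [p*16.580289 + (1-p)*2.742519] = 8.982893
  V(1,1) = exp(-r*dt) * [p*2.742519 + (1-p)*0.000000] = 1.244207
  V(0,0) = exp(-r*dt) * [p*8.982893 + (1-p)*1.244207] = 4.738051


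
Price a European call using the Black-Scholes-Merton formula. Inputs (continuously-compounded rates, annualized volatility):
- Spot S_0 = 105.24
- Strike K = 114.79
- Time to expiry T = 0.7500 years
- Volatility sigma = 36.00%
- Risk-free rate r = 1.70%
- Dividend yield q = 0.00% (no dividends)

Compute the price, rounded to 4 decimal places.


Answer: Price = 9.8677

Derivation:
d1 = (ln(S/K) + (r - q + 0.5*sigma^2) * T) / (sigma * sqrt(T)) = -0.08182630
d2 = d1 - sigma * sqrt(T) = -0.39359545
exp(-rT) = 0.98733094; exp(-qT) = 1.00000000
C = S_0 * exp(-qT) * N(d1) - K * exp(-rT) * N(d2)
N(d1) = 0.46739242; N(d2) = 0.34693987
C = 105.2400 * 1.00000000 * 0.46739242 - 114.7900 * 0.98733094 * 0.34693987 = 9.8677


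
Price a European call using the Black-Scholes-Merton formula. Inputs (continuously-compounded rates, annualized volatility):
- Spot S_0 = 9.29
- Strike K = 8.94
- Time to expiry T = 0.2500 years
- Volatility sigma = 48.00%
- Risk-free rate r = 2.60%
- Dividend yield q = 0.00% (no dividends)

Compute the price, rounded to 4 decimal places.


Answer: Price = 1.0869

Derivation:
d1 = (ln(S/K) + (r - q + 0.5*sigma^2) * T) / (sigma * sqrt(T)) = 0.30709568
d2 = d1 - sigma * sqrt(T) = 0.06709568
exp(-rT) = 0.99352108; exp(-qT) = 1.00000000
C = S_0 * exp(-qT) * N(d1) - K * exp(-rT) * N(d2)
N(d1) = 0.62061473; N(d2) = 0.52674723
C = 9.2900 * 1.00000000 * 0.62061473 - 8.9400 * 0.99352108 * 0.52674723 = 1.0869


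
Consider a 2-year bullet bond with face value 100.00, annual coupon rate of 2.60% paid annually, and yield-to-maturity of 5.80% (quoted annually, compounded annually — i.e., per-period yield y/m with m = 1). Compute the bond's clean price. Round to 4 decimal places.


Answer: Price = 94.1167

Derivation:
Coupon per period c = face * coupon_rate / m = 2.600000
Periods per year m = 1; per-period yield y/m = 0.058000
Number of cashflows N = 2
Cashflows (t years, CF_t, discount factor 1/(1+y/m)^(m*t), PV):
  t = 1.0000: CF_t = 2.600000, DF = 0.945180, PV = 2.457467
  t = 2.0000: CF_t = 102.600000, DF = 0.893364, PV = 91.659192
Price P = sum_t PV_t = 94.116659


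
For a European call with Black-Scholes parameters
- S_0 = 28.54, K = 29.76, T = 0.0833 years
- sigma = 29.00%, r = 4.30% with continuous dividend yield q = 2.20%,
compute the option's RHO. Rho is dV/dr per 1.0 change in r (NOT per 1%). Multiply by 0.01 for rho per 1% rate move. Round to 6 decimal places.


d1 = -0.4373590316; d2 = -0.5210580758
phi(d1) = 0.3625546728; exp(-qT) = 0.9981690782; exp(-rT) = 0.9964245074
N(d2) = 0.3011631575
Rho = K*T*exp(-rT)*N(d2) = 29.7600 * 0.0833 * 0.9964245074 * 0.3011631575 = 0.743916

Answer: Rho = 0.743916


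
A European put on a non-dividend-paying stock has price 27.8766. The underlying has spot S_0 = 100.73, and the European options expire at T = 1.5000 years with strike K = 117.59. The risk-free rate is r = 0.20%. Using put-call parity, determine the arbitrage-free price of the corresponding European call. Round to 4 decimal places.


Answer: Call price = 11.3688

Derivation:
Put-call parity: C - P = S_0 * exp(-qT) - K * exp(-rT).
S_0 * exp(-qT) = 100.7300 * 1.00000000 = 100.73000000
K * exp(-rT) = 117.5900 * 0.99700450 = 117.23775863
C = P + S*exp(-qT) - K*exp(-rT)
C = 27.8766 + 100.73000000 - 117.23775863 = 11.3688


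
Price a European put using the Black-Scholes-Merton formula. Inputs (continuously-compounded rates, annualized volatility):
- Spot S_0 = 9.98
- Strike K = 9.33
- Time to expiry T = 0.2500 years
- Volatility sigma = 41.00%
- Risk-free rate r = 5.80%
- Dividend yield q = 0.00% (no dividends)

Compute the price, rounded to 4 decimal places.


Answer: Price = 0.4519

Derivation:
d1 = (ln(S/K) + (r - q + 0.5*sigma^2) * T) / (sigma * sqrt(T)) = 0.50175890
d2 = d1 - sigma * sqrt(T) = 0.29675890
exp(-rT) = 0.98560462; exp(-qT) = 1.00000000
P = K * exp(-rT) * N(-d2) - S_0 * exp(-qT) * N(-d1)
N(-d1) = 0.30791856; N(-d2) = 0.38332529
P = 9.3300 * 0.98560462 * 0.38332529 - 9.9800 * 1.00000000 * 0.30791856 = 0.4519
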